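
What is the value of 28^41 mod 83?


p = 83 is prime and the exponent is (p-1)/2 = 41, so by Euler's criterion 28^41 = (28/83) = +1 or -1 mod 83.
Compute by square-and-multiply:
  41 = 32 + 8 + 1 (binary 101001)
  Repeated squaring mod 83: 28^1 = 28, 28^2 = 37, 28^4 = 41, 28^8 = 21, 28^16 = 26, 28^32 = 12
  28^41 = 28^32 * 28^8 * 28^1 = 12 * 21 * 28 mod 83
    12 * 21 = 252 = 3 mod 83
    3 * 28 = 84 = 1 mod 83
  28^41 = 1 mod 83
Result 1: 28 is a quadratic residue mod 83.
28^41 mod 83 = 1

1


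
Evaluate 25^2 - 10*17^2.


x^2 - d*y^2
= 25^2 - 10*17^2
= 625 - 2890
= -2265

-2265


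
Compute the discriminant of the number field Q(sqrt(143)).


For K = Q(sqrt(d)) with d squarefree: disc(K) = d if d = 1 mod 4, and disc(K) = 4d if d = 2 or 3 mod 4.
Here d = 143, and d mod 4 = 3.
d = 3 mod 4, not 1 (O_K = Z[sqrt(d)]), so disc(K) = 4d = 4 * (143) = 572

572


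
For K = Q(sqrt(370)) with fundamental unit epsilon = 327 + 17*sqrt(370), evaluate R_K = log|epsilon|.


epsilon = 327 + 17*sqrt(370)
= 654.0015
R = ln(654.0015)
= 6.4831

6.4831


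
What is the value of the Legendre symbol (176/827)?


p = 827 is prime, so compute (176/827) with the reciprocity algorithm (Jacobi-symbol steps: pull out 2s via (2/n), flip via reciprocity, reduce):
  pull out 2: (2/827) = -1  (since 827 mod 8 = 3)
  pull out 2: (2/827) = -1  (since 827 mod 8 = 3)
  pull out 2: (2/827) = -1  (since 827 mod 8 = 3)
  pull out 2: (2/827) = -1  (since 827 mod 8 = 3)
  reciprocity: (11/827) -> -(827/11)
  reduce: (2/11)
  pull out 2: (2/11) = -1  (since 11 mod 8 = 3)
  (1/11) = 1
Product of signs = 1
(176/827) = 1

1


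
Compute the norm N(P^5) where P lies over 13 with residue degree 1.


N(P^a) = p^(a*f)
= 13^(5*1)
= 13^5
= 371293

371293


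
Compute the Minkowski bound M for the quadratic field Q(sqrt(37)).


d = 37, d mod 4 = 1, so disc(K) = d = 37; |disc(K)| = 37
Real quadratic field, so n = 2, s = r2 = 0, r1 = 2
M = (n!/n^n) * (4/pi)^s * sqrt(|disc(K)|) = (2!/2^2) * (4/pi)^0 * sqrt(37)
= 0.5 * 1.000000 * 6.082763
= 3.0414

3.0414


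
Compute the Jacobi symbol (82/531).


Compute (82/531) via quadratic reciprocity:
  pull out 2: (2/531) = -1  (since 531 mod 8 = 3)
  reciprocity: (41/531) -> +(531/41)
  reduce: (39/41)
  reciprocity: (39/41) -> +(41/39)
  reduce: (2/39)
  pull out 2: (2/39) = +1  (since 39 mod 8 = 7)
  (1/39) = 1
Product of signs = -1

-1


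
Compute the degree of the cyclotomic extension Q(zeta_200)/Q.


The degree equals Euler's totient phi(200).
200 = 2^3 * 5^2
phi(200) = 80

80


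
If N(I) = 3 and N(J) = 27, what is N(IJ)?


N(IJ) = N(I) * N(J)
= 3 * 27
= 81

81


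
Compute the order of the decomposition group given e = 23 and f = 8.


|D_P| = e * f
= 23 * 8
= 184

184


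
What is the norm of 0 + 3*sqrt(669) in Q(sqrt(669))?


N(a + b*sqrt(d)) = a^2 - d*b^2
= (0)^2 - (669)*(3)^2
= 0 - 6021
= -6021

-6021


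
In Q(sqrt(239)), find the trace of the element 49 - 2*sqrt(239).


Tr(a + b*sqrt(d)) = (a + b*sqrt(d)) + (a - b*sqrt(d)) = 2a
= 2 * (49)
= 98

98


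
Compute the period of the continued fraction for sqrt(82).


Run the CF algorithm for sqrt(82).
a_0 = floor(sqrt(82)) = 9; set m_0=0, q_0=1.
Recurrence: m' = q*a - m,  q' = (d - m'^2)/q,  a' = floor((a_0 + m')/q').
  step 1: m=9, q=1, a=18
a_1 = 2*a_0 = 18, so the period closes here.
sqrt(82) = [9; 18]
Period length = 1

1


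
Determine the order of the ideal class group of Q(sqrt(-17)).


K = Q(sqrt(-17)). d mod 4 = 3, so D = disc(K) = 4d = -68
h(K) equals the number of primitive reduced positive-definite forms (a, b, c) = a*x^2 + b*x*y + c*y^2 with b^2 - 4ac = D,
where reduced means |b| <= a <= c, with b >= 0 whenever |b| = a or a = c, and primitive means gcd(a, b, c) = 1.
Reduced forces 3a^2 <= |D| = 68, so 1 <= a <= 4; b must have the parity of D, and c = (b^2 - D)/(4a) must be an integer >= a.
Enumerate a = 1..4, b in [-a, a]:
  a=1: (1, 0, 17)  [1]
  a=2: (2, 2, 9)  [1]
  a=3: (3, -2, 6), (3, 2, 6)  [2]
  a=4: none
Total reduced forms: 1 + 1 + 2 = 4
h = 4

4


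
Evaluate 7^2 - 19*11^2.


x^2 - d*y^2
= 7^2 - 19*11^2
= 49 - 2299
= -2250

-2250


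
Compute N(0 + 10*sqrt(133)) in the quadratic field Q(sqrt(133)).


N(a + b*sqrt(d)) = a^2 - d*b^2
= (0)^2 - (133)*(10)^2
= 0 - 13300
= -13300

-13300


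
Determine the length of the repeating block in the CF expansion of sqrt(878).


Run the CF algorithm for sqrt(878).
a_0 = floor(sqrt(878)) = 29; set m_0=0, q_0=1.
Recurrence: m' = q*a - m,  q' = (d - m'^2)/q,  a' = floor((a_0 + m')/q').
  step 1: m=29, q=37, a=1
  step 2: m=8, q=22, a=1
  step 3: m=14, q=31, a=1
  step 4: m=17, q=19, a=2
  step 5: m=21, q=23, a=2
  step 6: m=25, q=11, a=4
  step 7: m=19, q=47, a=1
  step 8: m=28, q=2, a=28
  step 9: m=28, q=47, a=1
  step 10: m=19, q=11, a=4
  step 11: m=25, q=23, a=2
  step 12: m=21, q=19, a=2
  step 13: m=17, q=31, a=1
  step 14: m=14, q=22, a=1
  step 15: m=8, q=37, a=1
  step 16: m=29, q=1, a=58
a_16 = 2*a_0 = 58, so the period closes here.
sqrt(878) = [29; 1, 1, 1, 2, 2, 4, 1, 28, 1, 4, 2, 2, 1, 1, 1, 58]
Period length = 16

16


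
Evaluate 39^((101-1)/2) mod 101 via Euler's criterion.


p = 101 is prime and the exponent is (p-1)/2 = 50, so by Euler's criterion 39^50 = (39/101) = +1 or -1 mod 101.
Compute by square-and-multiply:
  50 = 32 + 16 + 2 (binary 110010)
  Repeated squaring mod 101: 39^1 = 39, 39^2 = 6, 39^4 = 36, 39^8 = 84, 39^16 = 87, 39^32 = 95
  39^50 = 39^32 * 39^16 * 39^2 = 95 * 87 * 6 mod 101
    95 * 87 = 8265 = 84 mod 101
    84 * 6 = 504 = 100 mod 101
  39^50 = 100 mod 101
Result 100 = p - 1 = -1 mod 101: 39 is a quadratic non-residue mod 101. As a residue in [0, p-1] the value is 100.
39^50 mod 101 = 100

100


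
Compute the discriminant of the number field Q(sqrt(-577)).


For K = Q(sqrt(d)) with d squarefree: disc(K) = d if d = 1 mod 4, and disc(K) = 4d if d = 2 or 3 mod 4.
Here d = -577, and d mod 4 = 3.
d = 3 mod 4, not 1 (O_K = Z[sqrt(d)]), so disc(K) = 4d = 4 * (-577) = -2308

-2308


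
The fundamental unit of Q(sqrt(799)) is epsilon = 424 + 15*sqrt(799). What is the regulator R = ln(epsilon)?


epsilon = 424 + 15*sqrt(799)
= 847.9988
R = ln(847.9988)
= 6.7429

6.7429


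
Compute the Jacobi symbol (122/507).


Compute (122/507) via quadratic reciprocity:
  pull out 2: (2/507) = -1  (since 507 mod 8 = 3)
  reciprocity: (61/507) -> +(507/61)
  reduce: (19/61)
  reciprocity: (19/61) -> +(61/19)
  reduce: (4/19)
  pull out 2: (2/19) = -1  (since 19 mod 8 = 3)
  pull out 2: (2/19) = -1  (since 19 mod 8 = 3)
  (1/19) = 1
Product of signs = -1

-1


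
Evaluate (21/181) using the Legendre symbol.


p = 181 is prime, so compute (21/181) with the reciprocity algorithm (Jacobi-symbol steps: pull out 2s via (2/n), flip via reciprocity, reduce):
  reciprocity: (21/181) -> +(181/21)
  reduce: (13/21)
  reciprocity: (13/21) -> +(21/13)
  reduce: (8/13)
  pull out 2: (2/13) = -1  (since 13 mod 8 = 5)
  pull out 2: (2/13) = -1  (since 13 mod 8 = 5)
  pull out 2: (2/13) = -1  (since 13 mod 8 = 5)
  (1/13) = 1
Product of signs = -1
(21/181) = -1

-1


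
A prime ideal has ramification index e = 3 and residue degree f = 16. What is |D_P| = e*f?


|D_P| = e * f
= 3 * 16
= 48

48


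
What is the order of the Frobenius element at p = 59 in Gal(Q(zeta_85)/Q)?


The Frobenius at p in Gal(Q(zeta_n)/Q) = (Z/nZ)* is the class of p, so its order is ord_85(59), the smallest k >= 1 with 59^k = 1 mod 85.
n = 85 = 5 * 17, phi(85) = 64; the order divides phi(n).
Divisors of 64: 1, 2, 4, 8, 16, 32, 64
Repeated squaring mod 85: 59^1 = 59, 59^2 = 81, 59^4 = 16, 59^8 = 1, 59^16 = 1, 59^32 = 1, 59^64 = 1
Test divisors in increasing order:
  k=1: 59^1 = 59 mod 85
  k=2: 59^2 = 81 mod 85
  k=4: 59^4 = 16 mod 85
  k=8: 59^8 = 1 mod 85  <- first divisor giving 1
Order = 8

8


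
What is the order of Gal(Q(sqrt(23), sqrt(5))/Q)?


The 2 square roots of distinct primes are multiplicatively independent over Q,
so [K:Q] = 2^2 and Gal(K/Q) is isomorphic to (Z/2Z)^2.
|Gal| = 2^2 = 4

4


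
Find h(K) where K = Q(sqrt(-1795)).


K = Q(sqrt(-1795)). d mod 4 = 1, so D = disc(K) = d = -1795
h(K) equals the number of primitive reduced positive-definite forms (a, b, c) = a*x^2 + b*x*y + c*y^2 with b^2 - 4ac = D,
where reduced means |b| <= a <= c, with b >= 0 whenever |b| = a or a = c, and primitive means gcd(a, b, c) = 1.
Reduced forces 3a^2 <= |D| = 1795, so 1 <= a <= 24; b must have the parity of D, and c = (b^2 - D)/(4a) must be an integer >= a.
Enumerate a = 1..24, b in [-a, a]:
  a=1: (1, 1, 449)  [1]
  a=2..4: none
  a=5: (5, 5, 91)  [1]
  a=6: none
  a=7: (7, -5, 65), (7, 5, 65)  [2]
  a=8..10: none
  a=11: (11, -3, 41), (11, 3, 41)  [2]
  a=12: none
  a=13: (13, -5, 35), (13, 5, 35)  [2]
  a=14..24: none
Total reduced forms: 1 + 1 + 2 + 2 + 2 = 8
h = 8

8


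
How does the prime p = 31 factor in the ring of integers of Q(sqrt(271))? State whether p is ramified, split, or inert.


K = Q(sqrt(271)). Since d mod 4 = 3, disc(K) = 1084.
Check p | disc: 1084 mod 31 = 30.
p does not divide disc. Compute Legendre symbol (d/p):
23^((31-1)/2) mod 31 = -1
(d/p) = -1, so p is inert: (p) stays prime with e=1, f=2, g=1.
Therefore p is inert.

inert


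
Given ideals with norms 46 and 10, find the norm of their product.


N(IJ) = N(I) * N(J)
= 46 * 10
= 460

460


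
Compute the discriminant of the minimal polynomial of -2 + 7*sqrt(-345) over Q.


The element -2 + 7*sqrt(-345) has minimal polynomial:
x^2 + 4*x + 16909
Discriminant = (4)^2 - 4*(16909)
= 16 - 67636
= -67620

-67620


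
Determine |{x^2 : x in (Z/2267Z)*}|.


For prime p, the number of non-zero quadratic residues is (p-1)/2.
= (2267-1)/2
= 1133

1133


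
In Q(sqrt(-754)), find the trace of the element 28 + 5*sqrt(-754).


Tr(a + b*sqrt(d)) = (a + b*sqrt(d)) + (a - b*sqrt(d)) = 2a
= 2 * (28)
= 56

56


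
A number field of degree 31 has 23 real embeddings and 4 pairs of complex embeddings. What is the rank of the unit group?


By Dirichlet's unit theorem:
rank = r1 + r2 - 1
= 23 + 4 - 1
= 26

26


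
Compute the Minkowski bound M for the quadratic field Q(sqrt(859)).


d = 859, d mod 4 = 3, so disc(K) = 4d = 3436; |disc(K)| = 3436
Real quadratic field, so n = 2, s = r2 = 0, r1 = 2
M = (n!/n^n) * (4/pi)^s * sqrt(|disc(K)|) = (2!/2^2) * (4/pi)^0 * sqrt(3436)
= 0.5 * 1.000000 * 58.617404
= 29.3087

29.3087


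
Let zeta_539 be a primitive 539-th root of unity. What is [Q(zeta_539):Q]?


The degree equals Euler's totient phi(539).
539 = 7^2 * 11
phi(539) = 420

420


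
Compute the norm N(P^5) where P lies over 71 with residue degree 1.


N(P^a) = p^(a*f)
= 71^(5*1)
= 71^5
= 1804229351

1804229351


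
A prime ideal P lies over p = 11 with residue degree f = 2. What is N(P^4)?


N(P^a) = p^(a*f)
= 11^(4*2)
= 11^8
= 214358881

214358881


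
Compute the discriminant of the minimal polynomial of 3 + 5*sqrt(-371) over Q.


The element 3 + 5*sqrt(-371) has minimal polynomial:
x^2 - 6*x + 9284
Discriminant = (-6)^2 - 4*(9284)
= 36 - 37136
= -37100

-37100


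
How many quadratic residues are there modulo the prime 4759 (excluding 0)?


For prime p, the number of non-zero quadratic residues is (p-1)/2.
= (4759-1)/2
= 2379

2379


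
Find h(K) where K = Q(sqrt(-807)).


K = Q(sqrt(-807)). d mod 4 = 1, so D = disc(K) = d = -807
h(K) equals the number of primitive reduced positive-definite forms (a, b, c) = a*x^2 + b*x*y + c*y^2 with b^2 - 4ac = D,
where reduced means |b| <= a <= c, with b >= 0 whenever |b| = a or a = c, and primitive means gcd(a, b, c) = 1.
Reduced forces 3a^2 <= |D| = 807, so 1 <= a <= 16; b must have the parity of D, and c = (b^2 - D)/(4a) must be an integer >= a.
Enumerate a = 1..16, b in [-a, a]:
  a=1: (1, 1, 202)  [1]
  a=2: (2, -1, 101), (2, 1, 101)  [2]
  a=3: (3, 3, 68)  [1]
  a=4: (4, -3, 51), (4, 3, 51)  [2]
  a=5: none
  a=6: (6, -3, 34), (6, 3, 34)  [2]
  a=7: none
  a=8: (8, -5, 26), (8, 5, 26)  [2]
  a=9..11: none
  a=12: (12, -3, 17), (12, 3, 17)  [2]
  a=13: (13, -5, 16), (13, 5, 16)  [2]
  a=14..16: none
Total reduced forms: 1 + 2 + 1 + 2 + 2 + 2 + 2 + 2 = 14
h = 14

14


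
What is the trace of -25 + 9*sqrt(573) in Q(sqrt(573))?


Tr(a + b*sqrt(d)) = (a + b*sqrt(d)) + (a - b*sqrt(d)) = 2a
= 2 * (-25)
= -50

-50


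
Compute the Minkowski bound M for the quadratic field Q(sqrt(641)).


d = 641, d mod 4 = 1, so disc(K) = d = 641; |disc(K)| = 641
Real quadratic field, so n = 2, s = r2 = 0, r1 = 2
M = (n!/n^n) * (4/pi)^s * sqrt(|disc(K)|) = (2!/2^2) * (4/pi)^0 * sqrt(641)
= 0.5 * 1.000000 * 25.317978
= 12.6590

12.6590


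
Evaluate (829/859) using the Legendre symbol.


p = 859 is prime, so compute (829/859) with the reciprocity algorithm (Jacobi-symbol steps: pull out 2s via (2/n), flip via reciprocity, reduce):
  reciprocity: (829/859) -> +(859/829)
  reduce: (30/829)
  pull out 2: (2/829) = -1  (since 829 mod 8 = 5)
  reciprocity: (15/829) -> +(829/15)
  reduce: (4/15)
  pull out 2: (2/15) = +1  (since 15 mod 8 = 7)
  pull out 2: (2/15) = +1  (since 15 mod 8 = 7)
  (1/15) = 1
Product of signs = -1
(829/859) = -1

-1


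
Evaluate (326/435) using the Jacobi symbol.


Compute (326/435) via quadratic reciprocity:
  pull out 2: (2/435) = -1  (since 435 mod 8 = 3)
  reciprocity: (163/435) -> -(435/163)
  reduce: (109/163)
  reciprocity: (109/163) -> +(163/109)
  reduce: (54/109)
  pull out 2: (2/109) = -1  (since 109 mod 8 = 5)
  reciprocity: (27/109) -> +(109/27)
  reduce: (1/27)
  (1/27) = 1
Product of signs = -1

-1


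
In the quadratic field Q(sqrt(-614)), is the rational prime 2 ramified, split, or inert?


K = Q(sqrt(-614)). Since d mod 4 = 2, disc(K) = -2456.
Check p | disc: -2456 mod 2 = 0.
p divides disc, so p ramifies: (p) = P^2 with e=2, f=1, g=1.
Therefore p is ramified.

ramified


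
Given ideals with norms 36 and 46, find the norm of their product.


N(IJ) = N(I) * N(J)
= 36 * 46
= 1656

1656


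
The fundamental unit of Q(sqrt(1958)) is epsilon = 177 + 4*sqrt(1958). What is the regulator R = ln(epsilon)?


epsilon = 177 + 4*sqrt(1958)
= 353.9972
R = ln(353.9972)
= 5.8693

5.8693


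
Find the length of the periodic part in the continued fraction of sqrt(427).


Run the CF algorithm for sqrt(427).
a_0 = floor(sqrt(427)) = 20; set m_0=0, q_0=1.
Recurrence: m' = q*a - m,  q' = (d - m'^2)/q,  a' = floor((a_0 + m')/q').
  step 1: m=20, q=27, a=1
  step 2: m=7, q=14, a=1
  step 3: m=7, q=27, a=1
  step 4: m=20, q=1, a=40
a_4 = 2*a_0 = 40, so the period closes here.
sqrt(427) = [20; 1, 1, 1, 40]
Period length = 4

4


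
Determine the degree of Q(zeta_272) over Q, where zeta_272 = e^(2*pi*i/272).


The degree equals Euler's totient phi(272).
272 = 2^4 * 17
phi(272) = 128

128


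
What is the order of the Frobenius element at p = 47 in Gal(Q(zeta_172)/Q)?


The Frobenius at p in Gal(Q(zeta_n)/Q) = (Z/nZ)* is the class of p, so its order is ord_172(47), the smallest k >= 1 with 47^k = 1 mod 172.
n = 172 = 2^2 * 43, phi(172) = 84; the order divides phi(n).
Divisors of 84: 1, 2, 3, 4, 6, 7, 12, 14, 21, 28, 42, 84
Repeated squaring mod 172: 47^1 = 47, 47^2 = 145, 47^4 = 41, 47^8 = 133, 47^16 = 145, 47^32 = 41, 47^64 = 133
Test divisors in increasing order:
  k=1: 47^1 = 47 mod 172
  k=2: 47^2 = 145 mod 172
  k=3: 47^3 = 145 * 47 = 107 mod 172
  k=4: 47^4 = 41 mod 172
  k=6: 47^6 = 41 * 145 = 97 mod 172
  k=7: 47^7 = 41 * 145 * 47 = 87 mod 172
  k=12: 47^12 = 133 * 41 = 121 mod 172
  k=14: 47^14 = 133 * 41 * 145 = 1 mod 172  <- first divisor giving 1
Order = 14

14


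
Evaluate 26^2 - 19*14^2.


x^2 - d*y^2
= 26^2 - 19*14^2
= 676 - 3724
= -3048

-3048


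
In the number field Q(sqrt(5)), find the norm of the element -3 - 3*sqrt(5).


N(a + b*sqrt(d)) = a^2 - d*b^2
= (-3)^2 - (5)*(-3)^2
= 9 - 45
= -36

-36


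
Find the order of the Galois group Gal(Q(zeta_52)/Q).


|Gal(Q(zeta_52)/Q)| = phi(52)
= 24

24


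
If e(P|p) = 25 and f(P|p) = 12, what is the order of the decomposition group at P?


|D_P| = e * f
= 25 * 12
= 300

300


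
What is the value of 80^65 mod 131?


p = 131 is prime and the exponent is (p-1)/2 = 65, so by Euler's criterion 80^65 = (80/131) = +1 or -1 mod 131.
Compute by square-and-multiply:
  65 = 64 + 1 (binary 1000001)
  Repeated squaring mod 131: 80^1 = 80, 80^2 = 112, 80^4 = 99, 80^8 = 107, 80^16 = 52, 80^32 = 84, 80^64 = 113
  80^65 = 80^64 * 80^1 = 113 * 80 mod 131
    113 * 80 = 9040 = 1 mod 131
  80^65 = 1 mod 131
Result 1: 80 is a quadratic residue mod 131.
80^65 mod 131 = 1

1


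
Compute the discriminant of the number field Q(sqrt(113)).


For K = Q(sqrt(d)) with d squarefree: disc(K) = d if d = 1 mod 4, and disc(K) = 4d if d = 2 or 3 mod 4.
Here d = 113, and d mod 4 = 1.
d = 1 mod 4 (O_K = Z[(1+sqrt(d))/2]), so disc(K) = d = 113

113


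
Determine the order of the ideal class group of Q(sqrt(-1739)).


K = Q(sqrt(-1739)). d mod 4 = 1, so D = disc(K) = d = -1739
h(K) equals the number of primitive reduced positive-definite forms (a, b, c) = a*x^2 + b*x*y + c*y^2 with b^2 - 4ac = D,
where reduced means |b| <= a <= c, with b >= 0 whenever |b| = a or a = c, and primitive means gcd(a, b, c) = 1.
Reduced forces 3a^2 <= |D| = 1739, so 1 <= a <= 24; b must have the parity of D, and c = (b^2 - D)/(4a) must be an integer >= a.
Enumerate a = 1..24, b in [-a, a]:
  a=1: (1, 1, 435)  [1]
  a=2: none
  a=3: (3, -1, 145), (3, 1, 145)  [2]
  a=4: none
  a=5: (5, -1, 87), (5, 1, 87)  [2]
  a=6: none
  a=7: (7, -5, 63), (7, 5, 63)  [2]
  a=8: none
  a=9: (9, -5, 49), (9, 5, 49)  [2]
  a=10..12: none
  a=13: (13, -9, 35), (13, 9, 35)  [2]
  a=14: none
  a=15: (15, -11, 31), (15, -1, 29), (15, 1, 29), (15, 11, 31)  [4]
  a=16..18: none
  a=19: (19, -3, 23), (19, 3, 23)  [2]
  a=20: none
  a=21: (21, -19, 25), (21, 5, 21), (21, 19, 25)  [3]
  a=22..24: none
Total reduced forms: 1 + 2 + 2 + 2 + 2 + 2 + 4 + 2 + 3 = 20
h = 20

20


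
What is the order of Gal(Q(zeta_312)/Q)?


|Gal(Q(zeta_312)/Q)| = phi(312)
= 96

96


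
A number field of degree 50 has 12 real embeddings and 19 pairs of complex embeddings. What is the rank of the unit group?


By Dirichlet's unit theorem:
rank = r1 + r2 - 1
= 12 + 19 - 1
= 30

30


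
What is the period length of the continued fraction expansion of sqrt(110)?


Run the CF algorithm for sqrt(110).
a_0 = floor(sqrt(110)) = 10; set m_0=0, q_0=1.
Recurrence: m' = q*a - m,  q' = (d - m'^2)/q,  a' = floor((a_0 + m')/q').
  step 1: m=10, q=10, a=2
  step 2: m=10, q=1, a=20
a_2 = 2*a_0 = 20, so the period closes here.
sqrt(110) = [10; 2, 20]
Period length = 2

2


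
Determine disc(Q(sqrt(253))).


For K = Q(sqrt(d)) with d squarefree: disc(K) = d if d = 1 mod 4, and disc(K) = 4d if d = 2 or 3 mod 4.
Here d = 253, and d mod 4 = 1.
d = 1 mod 4 (O_K = Z[(1+sqrt(d))/2]), so disc(K) = d = 253

253


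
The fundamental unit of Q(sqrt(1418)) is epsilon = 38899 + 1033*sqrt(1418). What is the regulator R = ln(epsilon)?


epsilon = 38899 + 1033*sqrt(1418)
= 77798.0000
R = ln(77798.0000)
= 11.2619

11.2619


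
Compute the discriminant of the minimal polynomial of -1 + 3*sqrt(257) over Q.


The element -1 + 3*sqrt(257) has minimal polynomial:
x^2 + 2*x - 2312
Discriminant = (2)^2 - 4*(-2312)
= 4 + 9248
= 9252

9252


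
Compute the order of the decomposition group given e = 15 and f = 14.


|D_P| = e * f
= 15 * 14
= 210

210


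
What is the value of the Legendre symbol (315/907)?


p = 907 is prime, so compute (315/907) with the reciprocity algorithm (Jacobi-symbol steps: pull out 2s via (2/n), flip via reciprocity, reduce):
  reciprocity: (315/907) -> -(907/315)
  reduce: (277/315)
  reciprocity: (277/315) -> +(315/277)
  reduce: (38/277)
  pull out 2: (2/277) = -1  (since 277 mod 8 = 5)
  reciprocity: (19/277) -> +(277/19)
  reduce: (11/19)
  reciprocity: (11/19) -> -(19/11)
  reduce: (8/11)
  pull out 2: (2/11) = -1  (since 11 mod 8 = 3)
  pull out 2: (2/11) = -1  (since 11 mod 8 = 3)
  pull out 2: (2/11) = -1  (since 11 mod 8 = 3)
  (1/11) = 1
Product of signs = 1
(315/907) = 1

1


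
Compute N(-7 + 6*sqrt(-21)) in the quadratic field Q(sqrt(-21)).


N(a + b*sqrt(d)) = a^2 - d*b^2
= (-7)^2 - (-21)*(6)^2
= 49 + 756
= 805

805


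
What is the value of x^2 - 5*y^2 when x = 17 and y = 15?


x^2 - d*y^2
= 17^2 - 5*15^2
= 289 - 1125
= -836

-836


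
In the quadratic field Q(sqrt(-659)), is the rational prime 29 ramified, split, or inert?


K = Q(sqrt(-659)). Since d mod 4 = 1, disc(K) = -659.
Check p | disc: -659 mod 29 = 8.
p does not divide disc. Compute Legendre symbol (d/p):
8^((29-1)/2) mod 29 = -1
(d/p) = -1, so p is inert: (p) stays prime with e=1, f=2, g=1.
Therefore p is inert.

inert


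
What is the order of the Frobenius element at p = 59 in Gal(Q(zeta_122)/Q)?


The Frobenius at p in Gal(Q(zeta_n)/Q) = (Z/nZ)* is the class of p, so its order is ord_122(59), the smallest k >= 1 with 59^k = 1 mod 122.
n = 122 = 2 * 61, phi(122) = 60; the order divides phi(n).
Divisors of 60: 1, 2, 3, 4, 5, 6, 10, 12, 15, 20, 30, 60
Repeated squaring mod 122: 59^1 = 59, 59^2 = 65, 59^4 = 77, 59^8 = 73, 59^16 = 83, 59^32 = 57
Test divisors in increasing order:
  k=1: 59^1 = 59 mod 122
  k=2: 59^2 = 65 mod 122
  k=3: 59^3 = 65 * 59 = 53 mod 122
  k=4: 59^4 = 77 mod 122
  k=5: 59^5 = 77 * 59 = 29 mod 122
  k=6: 59^6 = 77 * 65 = 3 mod 122
  k=10: 59^10 = 73 * 65 = 109 mod 122
  k=12: 59^12 = 73 * 77 = 9 mod 122
  k=15: 59^15 = 73 * 77 * 65 * 59 = 111 mod 122
  k=20: 59^20 = 83 * 77 = 47 mod 122
  k=30: 59^30 = 83 * 73 * 77 * 65 = 121 mod 122
  k=60: 59^60 = 57 * 83 * 73 * 77 = 1 mod 122  <- first divisor giving 1
Order = 60

60


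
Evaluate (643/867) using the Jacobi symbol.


Compute (643/867) via quadratic reciprocity:
  reciprocity: (643/867) -> -(867/643)
  reduce: (224/643)
  pull out 2: (2/643) = -1  (since 643 mod 8 = 3)
  pull out 2: (2/643) = -1  (since 643 mod 8 = 3)
  pull out 2: (2/643) = -1  (since 643 mod 8 = 3)
  pull out 2: (2/643) = -1  (since 643 mod 8 = 3)
  pull out 2: (2/643) = -1  (since 643 mod 8 = 3)
  reciprocity: (7/643) -> -(643/7)
  reduce: (6/7)
  pull out 2: (2/7) = +1  (since 7 mod 8 = 7)
  reciprocity: (3/7) -> -(7/3)
  reduce: (1/3)
  (1/3) = 1
Product of signs = 1

1


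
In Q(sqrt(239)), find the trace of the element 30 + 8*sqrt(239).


Tr(a + b*sqrt(d)) = (a + b*sqrt(d)) + (a - b*sqrt(d)) = 2a
= 2 * (30)
= 60

60


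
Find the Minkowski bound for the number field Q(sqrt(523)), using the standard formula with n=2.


d = 523, d mod 4 = 3, so disc(K) = 4d = 2092; |disc(K)| = 2092
Real quadratic field, so n = 2, s = r2 = 0, r1 = 2
M = (n!/n^n) * (4/pi)^s * sqrt(|disc(K)|) = (2!/2^2) * (4/pi)^0 * sqrt(2092)
= 0.5 * 1.000000 * 45.738387
= 22.8692

22.8692


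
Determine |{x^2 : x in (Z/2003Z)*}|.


For prime p, the number of non-zero quadratic residues is (p-1)/2.
= (2003-1)/2
= 1001

1001


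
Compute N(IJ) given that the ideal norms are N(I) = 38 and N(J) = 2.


N(IJ) = N(I) * N(J)
= 38 * 2
= 76

76


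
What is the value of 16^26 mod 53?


p = 53 is prime and the exponent is (p-1)/2 = 26, so by Euler's criterion 16^26 = (16/53) = +1 or -1 mod 53.
Compute by square-and-multiply:
  26 = 16 + 8 + 2 (binary 11010)
  Repeated squaring mod 53: 16^1 = 16, 16^2 = 44, 16^4 = 28, 16^8 = 42, 16^16 = 15
  16^26 = 16^16 * 16^8 * 16^2 = 15 * 42 * 44 mod 53
    15 * 42 = 630 = 47 mod 53
    47 * 44 = 2068 = 1 mod 53
  16^26 = 1 mod 53
Result 1: 16 is a quadratic residue mod 53.
16^26 mod 53 = 1

1


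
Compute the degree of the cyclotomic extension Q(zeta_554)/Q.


The degree equals Euler's totient phi(554).
554 = 2 * 277
phi(554) = 276

276


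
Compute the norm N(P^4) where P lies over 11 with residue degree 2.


N(P^a) = p^(a*f)
= 11^(4*2)
= 11^8
= 214358881

214358881


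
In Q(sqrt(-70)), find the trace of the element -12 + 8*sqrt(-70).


Tr(a + b*sqrt(d)) = (a + b*sqrt(d)) + (a - b*sqrt(d)) = 2a
= 2 * (-12)
= -24

-24


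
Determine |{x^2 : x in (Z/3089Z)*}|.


For prime p, the number of non-zero quadratic residues is (p-1)/2.
= (3089-1)/2
= 1544

1544


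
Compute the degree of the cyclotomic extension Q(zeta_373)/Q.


The degree equals Euler's totient phi(373).
373 = 373
phi(373) = 372

372


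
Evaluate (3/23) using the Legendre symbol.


p = 23 is prime, so compute (3/23) with the reciprocity algorithm (Jacobi-symbol steps: pull out 2s via (2/n), flip via reciprocity, reduce):
  reciprocity: (3/23) -> -(23/3)
  reduce: (2/3)
  pull out 2: (2/3) = -1  (since 3 mod 8 = 3)
  (1/3) = 1
Product of signs = 1
(3/23) = 1

1


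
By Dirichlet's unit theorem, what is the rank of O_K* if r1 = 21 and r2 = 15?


By Dirichlet's unit theorem:
rank = r1 + r2 - 1
= 21 + 15 - 1
= 35

35


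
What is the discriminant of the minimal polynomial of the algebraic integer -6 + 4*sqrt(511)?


The element -6 + 4*sqrt(511) has minimal polynomial:
x^2 + 12*x - 8140
Discriminant = (12)^2 - 4*(-8140)
= 144 + 32560
= 32704

32704


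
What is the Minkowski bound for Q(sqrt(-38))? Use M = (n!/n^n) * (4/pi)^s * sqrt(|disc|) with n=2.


d = -38, d mod 4 = 2, so disc(K) = 4d = -152; |disc(K)| = 152
Imaginary quadratic field, so n = 2, s = r2 = 1, r1 = 0
M = (n!/n^n) * (4/pi)^s * sqrt(|disc(K)|) = (2!/2^2) * (4/pi)^1 * sqrt(152)
= 0.5 * 1.273240 * 12.328828
= 7.8488

7.8488


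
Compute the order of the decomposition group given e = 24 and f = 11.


|D_P| = e * f
= 24 * 11
= 264

264


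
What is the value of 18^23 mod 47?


p = 47 is prime and the exponent is (p-1)/2 = 23, so by Euler's criterion 18^23 = (18/47) = +1 or -1 mod 47.
Compute by square-and-multiply:
  23 = 16 + 4 + 2 + 1 (binary 10111)
  Repeated squaring mod 47: 18^1 = 18, 18^2 = 42, 18^4 = 25, 18^8 = 14, 18^16 = 8
  18^23 = 18^16 * 18^4 * 18^2 * 18^1 = 8 * 25 * 42 * 18 mod 47
    8 * 25 = 200 = 12 mod 47
    12 * 42 = 504 = 34 mod 47
    34 * 18 = 612 = 1 mod 47
  18^23 = 1 mod 47
Result 1: 18 is a quadratic residue mod 47.
18^23 mod 47 = 1

1


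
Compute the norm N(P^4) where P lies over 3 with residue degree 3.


N(P^a) = p^(a*f)
= 3^(4*3)
= 3^12
= 531441

531441


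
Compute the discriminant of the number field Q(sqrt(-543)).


For K = Q(sqrt(d)) with d squarefree: disc(K) = d if d = 1 mod 4, and disc(K) = 4d if d = 2 or 3 mod 4.
Here d = -543, and d mod 4 = 1.
d = 1 mod 4 (O_K = Z[(1+sqrt(d))/2]), so disc(K) = d = -543

-543


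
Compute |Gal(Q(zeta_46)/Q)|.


|Gal(Q(zeta_46)/Q)| = phi(46)
= 22

22


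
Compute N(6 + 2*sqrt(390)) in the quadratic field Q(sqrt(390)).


N(a + b*sqrt(d)) = a^2 - d*b^2
= (6)^2 - (390)*(2)^2
= 36 - 1560
= -1524

-1524


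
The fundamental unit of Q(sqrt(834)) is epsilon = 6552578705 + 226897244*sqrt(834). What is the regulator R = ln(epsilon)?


epsilon = 6552578705 + 226897244*sqrt(834)
= 1.3105e+10
R = ln(1.3105e+10)
= 23.2963

23.2963


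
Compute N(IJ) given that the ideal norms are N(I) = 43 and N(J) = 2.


N(IJ) = N(I) * N(J)
= 43 * 2
= 86

86


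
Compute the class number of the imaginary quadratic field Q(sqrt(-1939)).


K = Q(sqrt(-1939)). d mod 4 = 1, so D = disc(K) = d = -1939
h(K) equals the number of primitive reduced positive-definite forms (a, b, c) = a*x^2 + b*x*y + c*y^2 with b^2 - 4ac = D,
where reduced means |b| <= a <= c, with b >= 0 whenever |b| = a or a = c, and primitive means gcd(a, b, c) = 1.
Reduced forces 3a^2 <= |D| = 1939, so 1 <= a <= 25; b must have the parity of D, and c = (b^2 - D)/(4a) must be an integer >= a.
Enumerate a = 1..25, b in [-a, a]:
  a=1: (1, 1, 485)  [1]
  a=2..4: none
  a=5: (5, -1, 97), (5, 1, 97)  [2]
  a=6: none
  a=7: (7, 7, 71)  [1]
  a=8..16: none
  a=17: (17, -13, 31), (17, 13, 31)  [2]
  a=18..22: none
  a=23: (23, -19, 25), (23, 19, 25)  [2]
  a=24..25: none
Total reduced forms: 1 + 2 + 1 + 2 + 2 = 8
h = 8

8


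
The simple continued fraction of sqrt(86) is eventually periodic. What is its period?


Run the CF algorithm for sqrt(86).
a_0 = floor(sqrt(86)) = 9; set m_0=0, q_0=1.
Recurrence: m' = q*a - m,  q' = (d - m'^2)/q,  a' = floor((a_0 + m')/q').
  step 1: m=9, q=5, a=3
  step 2: m=6, q=10, a=1
  step 3: m=4, q=7, a=1
  step 4: m=3, q=11, a=1
  step 5: m=8, q=2, a=8
  step 6: m=8, q=11, a=1
  step 7: m=3, q=7, a=1
  step 8: m=4, q=10, a=1
  step 9: m=6, q=5, a=3
  step 10: m=9, q=1, a=18
a_10 = 2*a_0 = 18, so the period closes here.
sqrt(86) = [9; 3, 1, 1, 1, 8, 1, 1, 1, 3, 18]
Period length = 10

10


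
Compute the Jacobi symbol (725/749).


Compute (725/749) via quadratic reciprocity:
  reciprocity: (725/749) -> +(749/725)
  reduce: (24/725)
  pull out 2: (2/725) = -1  (since 725 mod 8 = 5)
  pull out 2: (2/725) = -1  (since 725 mod 8 = 5)
  pull out 2: (2/725) = -1  (since 725 mod 8 = 5)
  reciprocity: (3/725) -> +(725/3)
  reduce: (2/3)
  pull out 2: (2/3) = -1  (since 3 mod 8 = 3)
  (1/3) = 1
Product of signs = 1

1


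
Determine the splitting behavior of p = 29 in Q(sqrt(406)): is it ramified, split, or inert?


K = Q(sqrt(406)). Since d mod 4 = 2, disc(K) = 1624.
Check p | disc: 1624 mod 29 = 0.
p divides disc, so p ramifies: (p) = P^2 with e=2, f=1, g=1.
Therefore p is ramified.

ramified


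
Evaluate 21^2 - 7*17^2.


x^2 - d*y^2
= 21^2 - 7*17^2
= 441 - 2023
= -1582

-1582


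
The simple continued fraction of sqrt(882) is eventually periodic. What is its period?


Run the CF algorithm for sqrt(882).
a_0 = floor(sqrt(882)) = 29; set m_0=0, q_0=1.
Recurrence: m' = q*a - m,  q' = (d - m'^2)/q,  a' = floor((a_0 + m')/q').
  step 1: m=29, q=41, a=1
  step 2: m=12, q=18, a=2
  step 3: m=24, q=17, a=3
  step 4: m=27, q=9, a=6
  step 5: m=27, q=17, a=3
  step 6: m=24, q=18, a=2
  step 7: m=12, q=41, a=1
  step 8: m=29, q=1, a=58
a_8 = 2*a_0 = 58, so the period closes here.
sqrt(882) = [29; 1, 2, 3, 6, 3, 2, 1, 58]
Period length = 8

8


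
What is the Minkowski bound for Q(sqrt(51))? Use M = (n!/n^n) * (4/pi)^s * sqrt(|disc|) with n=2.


d = 51, d mod 4 = 3, so disc(K) = 4d = 204; |disc(K)| = 204
Real quadratic field, so n = 2, s = r2 = 0, r1 = 2
M = (n!/n^n) * (4/pi)^s * sqrt(|disc(K)|) = (2!/2^2) * (4/pi)^0 * sqrt(204)
= 0.5 * 1.000000 * 14.282857
= 7.1414

7.1414


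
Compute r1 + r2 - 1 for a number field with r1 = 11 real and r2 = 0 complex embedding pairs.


By Dirichlet's unit theorem:
rank = r1 + r2 - 1
= 11 + 0 - 1
= 10

10


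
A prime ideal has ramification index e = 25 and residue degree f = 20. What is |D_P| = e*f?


|D_P| = e * f
= 25 * 20
= 500

500


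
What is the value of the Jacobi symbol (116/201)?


Compute (116/201) via quadratic reciprocity:
  pull out 2: (2/201) = +1  (since 201 mod 8 = 1)
  pull out 2: (2/201) = +1  (since 201 mod 8 = 1)
  reciprocity: (29/201) -> +(201/29)
  reduce: (27/29)
  reciprocity: (27/29) -> +(29/27)
  reduce: (2/27)
  pull out 2: (2/27) = -1  (since 27 mod 8 = 3)
  (1/27) = 1
Product of signs = -1

-1


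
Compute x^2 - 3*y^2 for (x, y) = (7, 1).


x^2 - d*y^2
= 7^2 - 3*1^2
= 49 - 3
= 46

46


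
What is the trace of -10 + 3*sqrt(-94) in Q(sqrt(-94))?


Tr(a + b*sqrt(d)) = (a + b*sqrt(d)) + (a - b*sqrt(d)) = 2a
= 2 * (-10)
= -20

-20


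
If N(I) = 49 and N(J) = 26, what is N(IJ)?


N(IJ) = N(I) * N(J)
= 49 * 26
= 1274

1274


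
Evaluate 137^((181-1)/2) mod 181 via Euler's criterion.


p = 181 is prime and the exponent is (p-1)/2 = 90, so by Euler's criterion 137^90 = (137/181) = +1 or -1 mod 181.
Compute by square-and-multiply:
  90 = 64 + 16 + 8 + 2 (binary 1011010)
  Repeated squaring mod 181: 137^1 = 137, 137^2 = 126, 137^4 = 129, 137^8 = 170, 137^16 = 121, 137^32 = 161, 137^64 = 38
  137^90 = 137^64 * 137^16 * 137^8 * 137^2 = 38 * 121 * 170 * 126 mod 181
    38 * 121 = 4598 = 73 mod 181
    73 * 170 = 12410 = 102 mod 181
    102 * 126 = 12852 = 1 mod 181
  137^90 = 1 mod 181
Result 1: 137 is a quadratic residue mod 181.
137^90 mod 181 = 1

1


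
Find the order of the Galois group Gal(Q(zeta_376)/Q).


|Gal(Q(zeta_376)/Q)| = phi(376)
= 184

184


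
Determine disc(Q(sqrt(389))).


For K = Q(sqrt(d)) with d squarefree: disc(K) = d if d = 1 mod 4, and disc(K) = 4d if d = 2 or 3 mod 4.
Here d = 389, and d mod 4 = 1.
d = 1 mod 4 (O_K = Z[(1+sqrt(d))/2]), so disc(K) = d = 389

389


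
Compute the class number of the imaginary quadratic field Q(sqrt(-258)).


K = Q(sqrt(-258)). d mod 4 = 2, so D = disc(K) = 4d = -1032
h(K) equals the number of primitive reduced positive-definite forms (a, b, c) = a*x^2 + b*x*y + c*y^2 with b^2 - 4ac = D,
where reduced means |b| <= a <= c, with b >= 0 whenever |b| = a or a = c, and primitive means gcd(a, b, c) = 1.
Reduced forces 3a^2 <= |D| = 1032, so 1 <= a <= 18; b must have the parity of D, and c = (b^2 - D)/(4a) must be an integer >= a.
Enumerate a = 1..18, b in [-a, a]:
  a=1: (1, 0, 258)  [1]
  a=2: (2, 0, 129)  [1]
  a=3: (3, 0, 86)  [1]
  a=4..5: none
  a=6: (6, 0, 43)  [1]
  a=7: (7, -2, 37), (7, 2, 37)  [2]
  a=8..13: none
  a=14: (14, -12, 21), (14, 12, 21)  [2]
  a=15..18: none
Total reduced forms: 1 + 1 + 1 + 1 + 2 + 2 = 8
h = 8

8


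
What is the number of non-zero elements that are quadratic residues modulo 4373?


For prime p, the number of non-zero quadratic residues is (p-1)/2.
= (4373-1)/2
= 2186

2186


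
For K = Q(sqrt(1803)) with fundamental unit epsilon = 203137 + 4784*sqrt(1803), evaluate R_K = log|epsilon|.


epsilon = 203137 + 4784*sqrt(1803)
= 406274.0000
R = ln(406274.0000)
= 12.9148

12.9148


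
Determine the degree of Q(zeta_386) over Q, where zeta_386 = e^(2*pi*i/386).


The degree equals Euler's totient phi(386).
386 = 2 * 193
phi(386) = 192

192


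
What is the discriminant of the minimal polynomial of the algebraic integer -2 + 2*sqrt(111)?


The element -2 + 2*sqrt(111) has minimal polynomial:
x^2 + 4*x - 440
Discriminant = (4)^2 - 4*(-440)
= 16 + 1760
= 1776

1776


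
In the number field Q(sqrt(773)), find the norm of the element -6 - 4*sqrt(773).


N(a + b*sqrt(d)) = a^2 - d*b^2
= (-6)^2 - (773)*(-4)^2
= 36 - 12368
= -12332

-12332


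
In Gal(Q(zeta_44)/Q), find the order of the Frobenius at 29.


The Frobenius at p in Gal(Q(zeta_n)/Q) = (Z/nZ)* is the class of p, so its order is ord_44(29), the smallest k >= 1 with 29^k = 1 mod 44.
n = 44 = 2^2 * 11, phi(44) = 20; the order divides phi(n).
Divisors of 20: 1, 2, 4, 5, 10, 20
Repeated squaring mod 44: 29^1 = 29, 29^2 = 5, 29^4 = 25, 29^8 = 9, 29^16 = 37
Test divisors in increasing order:
  k=1: 29^1 = 29 mod 44
  k=2: 29^2 = 5 mod 44
  k=4: 29^4 = 25 mod 44
  k=5: 29^5 = 25 * 29 = 21 mod 44
  k=10: 29^10 = 9 * 5 = 1 mod 44  <- first divisor giving 1
Order = 10

10


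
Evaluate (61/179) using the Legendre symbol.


p = 179 is prime, so compute (61/179) with the reciprocity algorithm (Jacobi-symbol steps: pull out 2s via (2/n), flip via reciprocity, reduce):
  reciprocity: (61/179) -> +(179/61)
  reduce: (57/61)
  reciprocity: (57/61) -> +(61/57)
  reduce: (4/57)
  pull out 2: (2/57) = +1  (since 57 mod 8 = 1)
  pull out 2: (2/57) = +1  (since 57 mod 8 = 1)
  (1/57) = 1
Product of signs = 1
(61/179) = 1

1


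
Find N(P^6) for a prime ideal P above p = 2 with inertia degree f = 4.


N(P^a) = p^(a*f)
= 2^(6*4)
= 2^24
= 16777216

16777216


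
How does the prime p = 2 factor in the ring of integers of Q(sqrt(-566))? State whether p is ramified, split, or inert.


K = Q(sqrt(-566)). Since d mod 4 = 2, disc(K) = -2264.
Check p | disc: -2264 mod 2 = 0.
p divides disc, so p ramifies: (p) = P^2 with e=2, f=1, g=1.
Therefore p is ramified.

ramified


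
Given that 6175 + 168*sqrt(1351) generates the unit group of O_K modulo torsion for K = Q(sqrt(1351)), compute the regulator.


epsilon = 6175 + 168*sqrt(1351)
= 12349.9999
R = ln(12349.9999)
= 9.4214

9.4214


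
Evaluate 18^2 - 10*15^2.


x^2 - d*y^2
= 18^2 - 10*15^2
= 324 - 2250
= -1926

-1926


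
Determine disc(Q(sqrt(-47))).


For K = Q(sqrt(d)) with d squarefree: disc(K) = d if d = 1 mod 4, and disc(K) = 4d if d = 2 or 3 mod 4.
Here d = -47, and d mod 4 = 1.
d = 1 mod 4 (O_K = Z[(1+sqrt(d))/2]), so disc(K) = d = -47

-47


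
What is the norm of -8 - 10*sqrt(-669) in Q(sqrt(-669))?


N(a + b*sqrt(d)) = a^2 - d*b^2
= (-8)^2 - (-669)*(-10)^2
= 64 + 66900
= 66964

66964


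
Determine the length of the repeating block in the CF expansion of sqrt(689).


Run the CF algorithm for sqrt(689).
a_0 = floor(sqrt(689)) = 26; set m_0=0, q_0=1.
Recurrence: m' = q*a - m,  q' = (d - m'^2)/q,  a' = floor((a_0 + m')/q').
  step 1: m=26, q=13, a=4
  step 2: m=26, q=1, a=52
a_2 = 2*a_0 = 52, so the period closes here.
sqrt(689) = [26; 4, 52]
Period length = 2

2


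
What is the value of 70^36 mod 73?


p = 73 is prime and the exponent is (p-1)/2 = 36, so by Euler's criterion 70^36 = (70/73) = +1 or -1 mod 73.
Compute by square-and-multiply:
  36 = 32 + 4 (binary 100100)
  Repeated squaring mod 73: 70^1 = 70, 70^2 = 9, 70^4 = 8, 70^8 = 64, 70^16 = 8, 70^32 = 64
  70^36 = 70^32 * 70^4 = 64 * 8 mod 73
    64 * 8 = 512 = 1 mod 73
  70^36 = 1 mod 73
Result 1: 70 is a quadratic residue mod 73.
70^36 mod 73 = 1

1


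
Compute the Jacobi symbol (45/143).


Compute (45/143) via quadratic reciprocity:
  reciprocity: (45/143) -> +(143/45)
  reduce: (8/45)
  pull out 2: (2/45) = -1  (since 45 mod 8 = 5)
  pull out 2: (2/45) = -1  (since 45 mod 8 = 5)
  pull out 2: (2/45) = -1  (since 45 mod 8 = 5)
  (1/45) = 1
Product of signs = -1

-1


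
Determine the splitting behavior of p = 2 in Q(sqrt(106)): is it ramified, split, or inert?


K = Q(sqrt(106)). Since d mod 4 = 2, disc(K) = 424.
Check p | disc: 424 mod 2 = 0.
p divides disc, so p ramifies: (p) = P^2 with e=2, f=1, g=1.
Therefore p is ramified.

ramified


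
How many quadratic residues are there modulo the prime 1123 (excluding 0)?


For prime p, the number of non-zero quadratic residues is (p-1)/2.
= (1123-1)/2
= 561

561


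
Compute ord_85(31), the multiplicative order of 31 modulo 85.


We want ord_85(31), the smallest k >= 1 with 31^k = 1 mod 85.
n = 85 = 5 * 17, phi(85) = 64; the order divides phi(n).
Divisors of 64: 1, 2, 4, 8, 16, 32, 64
Repeated squaring mod 85: 31^1 = 31, 31^2 = 26, 31^4 = 81, 31^8 = 16, 31^16 = 1, 31^32 = 1, 31^64 = 1
Test divisors in increasing order:
  k=1: 31^1 = 31 mod 85
  k=2: 31^2 = 26 mod 85
  k=4: 31^4 = 81 mod 85
  k=8: 31^8 = 16 mod 85
  k=16: 31^16 = 1 mod 85  <- first divisor giving 1
Order = 16

16


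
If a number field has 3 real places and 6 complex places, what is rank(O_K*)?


By Dirichlet's unit theorem:
rank = r1 + r2 - 1
= 3 + 6 - 1
= 8

8


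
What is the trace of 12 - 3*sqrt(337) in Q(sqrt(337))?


Tr(a + b*sqrt(d)) = (a + b*sqrt(d)) + (a - b*sqrt(d)) = 2a
= 2 * (12)
= 24

24


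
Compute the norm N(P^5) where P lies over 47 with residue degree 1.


N(P^a) = p^(a*f)
= 47^(5*1)
= 47^5
= 229345007

229345007


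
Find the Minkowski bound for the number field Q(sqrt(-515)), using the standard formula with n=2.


d = -515, d mod 4 = 1, so disc(K) = d = -515; |disc(K)| = 515
Imaginary quadratic field, so n = 2, s = r2 = 1, r1 = 0
M = (n!/n^n) * (4/pi)^s * sqrt(|disc(K)|) = (2!/2^2) * (4/pi)^1 * sqrt(515)
= 0.5 * 1.273240 * 22.693611
= 14.4472

14.4472


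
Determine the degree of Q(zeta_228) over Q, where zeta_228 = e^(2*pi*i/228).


The degree equals Euler's totient phi(228).
228 = 2^2 * 3 * 19
phi(228) = 72

72


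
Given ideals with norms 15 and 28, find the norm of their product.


N(IJ) = N(I) * N(J)
= 15 * 28
= 420

420


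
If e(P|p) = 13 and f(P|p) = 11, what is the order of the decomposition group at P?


|D_P| = e * f
= 13 * 11
= 143

143


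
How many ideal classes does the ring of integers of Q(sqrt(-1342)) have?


K = Q(sqrt(-1342)). d mod 4 = 2, so D = disc(K) = 4d = -5368
h(K) equals the number of primitive reduced positive-definite forms (a, b, c) = a*x^2 + b*x*y + c*y^2 with b^2 - 4ac = D,
where reduced means |b| <= a <= c, with b >= 0 whenever |b| = a or a = c, and primitive means gcd(a, b, c) = 1.
Reduced forces 3a^2 <= |D| = 5368, so 1 <= a <= 42; b must have the parity of D, and c = (b^2 - D)/(4a) must be an integer >= a.
Enumerate a = 1..42, b in [-a, a]:
  a=1: (1, 0, 1342)  [1]
  a=2: (2, 0, 671)  [1]
  a=3..6: none
  a=7: (7, -6, 193), (7, 6, 193)  [2]
  a=8..10: none
  a=11: (11, 0, 122)  [1]
  a=12: none
  a=13: (13, -12, 106), (13, 12, 106)  [2]
  a=14: (14, -8, 97), (14, 8, 97)  [2]
  a=15..16: none
  a=17: (17, -2, 79), (17, 2, 79)  [2]
  a=18: none
  a=19: (19, -16, 74), (19, 16, 74)  [2]
  a=20..21: none
  a=22: (22, 0, 61)  [1]
  a=23..25: none
  a=26: (26, -12, 53), (26, 12, 53)  [2]
  a=27..33: none
  a=34: (34, -32, 47), (34, 32, 47)  [2]
  a=35..36: none
  a=37: (37, -16, 38), (37, 16, 38)  [2]
  a=38..42: none
Total reduced forms: 1 + 1 + 2 + 1 + 2 + 2 + 2 + 2 + 1 + 2 + 2 + 2 = 20
h = 20

20
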